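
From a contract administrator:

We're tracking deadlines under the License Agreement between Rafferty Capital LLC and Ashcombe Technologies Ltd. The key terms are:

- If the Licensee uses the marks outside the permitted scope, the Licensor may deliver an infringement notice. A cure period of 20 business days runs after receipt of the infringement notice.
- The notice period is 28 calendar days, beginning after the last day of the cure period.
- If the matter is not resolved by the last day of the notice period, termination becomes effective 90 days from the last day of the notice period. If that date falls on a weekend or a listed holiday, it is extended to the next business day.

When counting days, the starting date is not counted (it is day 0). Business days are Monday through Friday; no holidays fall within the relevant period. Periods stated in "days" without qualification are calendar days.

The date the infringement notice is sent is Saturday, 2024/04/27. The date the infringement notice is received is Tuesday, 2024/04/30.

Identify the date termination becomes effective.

2024/09/23

The last day of the cure period: counting 20 business days from Tuesday, 2024/04/30 (May 1, May 2, May 3, May 6, …, May 24, May 27, May 28, skipping weekends) reaches Tuesday, 2024/05/28.
The last day of the notice period: 2024/05/28 + 28 days = 2024/06/25.
Adding 90 calendar days to 2024/06/25 gives 2024/09/23, which is the date termination becomes effective. 2024/09/23 is a Monday, so no roll-forward applies.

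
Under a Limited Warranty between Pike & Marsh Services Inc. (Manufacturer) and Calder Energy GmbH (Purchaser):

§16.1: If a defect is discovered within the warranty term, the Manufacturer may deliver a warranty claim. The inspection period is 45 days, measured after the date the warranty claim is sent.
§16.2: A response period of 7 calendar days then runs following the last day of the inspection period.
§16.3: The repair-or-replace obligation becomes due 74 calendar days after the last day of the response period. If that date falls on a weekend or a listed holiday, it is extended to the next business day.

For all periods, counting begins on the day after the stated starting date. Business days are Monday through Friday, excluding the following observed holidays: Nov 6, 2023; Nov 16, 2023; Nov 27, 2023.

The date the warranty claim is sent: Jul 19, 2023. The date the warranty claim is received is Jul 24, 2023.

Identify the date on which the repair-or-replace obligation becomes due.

The last day of the inspection period: 45 calendar days after Jul 19, 2023 is Sep 2, 2023.
The last day of the response period: 7 calendar days after Sep 2, 2023 is Sep 9, 2023.
The date on which the repair-or-replace obligation becomes due: Sep 9, 2023 + 74 days = Nov 22, 2023. Nov 22, 2023 is a Wednesday and is not a listed holiday, so no roll-forward applies.

Nov 22, 2023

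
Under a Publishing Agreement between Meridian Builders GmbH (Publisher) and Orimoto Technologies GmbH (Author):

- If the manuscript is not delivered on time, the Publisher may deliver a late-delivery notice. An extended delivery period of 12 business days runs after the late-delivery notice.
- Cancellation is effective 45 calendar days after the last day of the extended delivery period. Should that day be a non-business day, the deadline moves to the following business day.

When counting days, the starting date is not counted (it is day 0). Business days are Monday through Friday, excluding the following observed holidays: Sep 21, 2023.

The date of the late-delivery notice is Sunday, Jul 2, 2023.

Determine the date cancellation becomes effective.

From Sunday, Jul 2, 2023, 12 business days (Jul 3, Jul 4, Jul 5, Jul 6, …, Jul 14, Jul 17, Jul 18, skipping weekends) brings us to Tuesday, Jul 18, 2023, which is the last day of the extended delivery period.
The date cancellation becomes effective: 45 calendar days after Jul 18, 2023 is Sep 1, 2023. Sep 1, 2023 is a Friday and is not a listed holiday, so no roll-forward applies.

Sep 1, 2023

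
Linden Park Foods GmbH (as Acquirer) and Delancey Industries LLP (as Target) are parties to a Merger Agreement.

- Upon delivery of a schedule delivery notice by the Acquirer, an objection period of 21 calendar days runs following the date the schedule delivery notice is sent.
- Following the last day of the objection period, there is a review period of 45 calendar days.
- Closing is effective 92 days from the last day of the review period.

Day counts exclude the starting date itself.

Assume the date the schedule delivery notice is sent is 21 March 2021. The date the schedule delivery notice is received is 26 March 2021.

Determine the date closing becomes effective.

26 August 2021

The last day of the objection period: 21 calendar days after 21 March 2021 is 11 April 2021.
The last day of the review period: 45 calendar days after 11 April 2021 is 26 May 2021.
Adding 92 calendar days to 26 May 2021 gives 26 August 2021, which is the date closing becomes effective.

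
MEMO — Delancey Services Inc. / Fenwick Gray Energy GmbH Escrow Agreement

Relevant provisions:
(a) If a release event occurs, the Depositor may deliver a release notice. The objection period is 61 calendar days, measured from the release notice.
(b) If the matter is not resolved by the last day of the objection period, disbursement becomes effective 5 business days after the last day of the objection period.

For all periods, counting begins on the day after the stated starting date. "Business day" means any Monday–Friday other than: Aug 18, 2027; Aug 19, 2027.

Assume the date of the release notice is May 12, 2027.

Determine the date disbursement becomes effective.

The last day of the objection period: May 12, 2027 + 61 days = Jul 12, 2027.
The date disbursement becomes effective: counting 5 business days from Monday, Jul 12, 2027 (Jul 13, Jul 14, Jul 15, Jul 16, Jul 19, skipping weekends) reaches Monday, Jul 19, 2027.

Jul 19, 2027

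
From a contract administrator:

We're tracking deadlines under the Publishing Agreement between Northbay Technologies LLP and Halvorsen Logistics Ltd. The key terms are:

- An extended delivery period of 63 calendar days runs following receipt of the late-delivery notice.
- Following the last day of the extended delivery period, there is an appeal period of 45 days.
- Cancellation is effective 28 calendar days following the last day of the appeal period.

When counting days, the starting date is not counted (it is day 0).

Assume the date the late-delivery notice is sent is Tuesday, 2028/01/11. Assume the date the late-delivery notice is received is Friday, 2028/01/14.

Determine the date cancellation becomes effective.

2028/05/29

The last day of the extended delivery period: 63 calendar days after 2028/01/14 is 2028/03/17.
Adding 45 calendar days to 2028/03/17 gives 2028/05/01, which is the last day of the appeal period.
The date cancellation becomes effective: 28 calendar days after 2028/05/01 is 2028/05/29.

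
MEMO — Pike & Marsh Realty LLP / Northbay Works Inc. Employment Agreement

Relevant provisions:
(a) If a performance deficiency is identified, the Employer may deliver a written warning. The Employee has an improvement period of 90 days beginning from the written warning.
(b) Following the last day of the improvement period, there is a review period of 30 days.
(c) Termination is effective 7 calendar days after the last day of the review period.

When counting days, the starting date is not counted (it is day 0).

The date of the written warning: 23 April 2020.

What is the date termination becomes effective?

28 August 2020

The last day of the improvement period: 90 calendar days after 23 April 2020 is 22 July 2020.
The last day of the review period: 30 calendar days after 22 July 2020 is 21 August 2020.
The date termination becomes effective: 7 calendar days after 21 August 2020 is 28 August 2020.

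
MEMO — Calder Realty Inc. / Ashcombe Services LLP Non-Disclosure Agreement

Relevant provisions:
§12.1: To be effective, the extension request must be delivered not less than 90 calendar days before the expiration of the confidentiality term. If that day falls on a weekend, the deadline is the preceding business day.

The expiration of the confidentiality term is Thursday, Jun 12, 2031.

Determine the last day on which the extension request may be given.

Mar 14, 2031

Counting back 90 calendar days from Jun 12, 2031 gives Mar 14, 2031. That is a Friday, so no adjustment is needed.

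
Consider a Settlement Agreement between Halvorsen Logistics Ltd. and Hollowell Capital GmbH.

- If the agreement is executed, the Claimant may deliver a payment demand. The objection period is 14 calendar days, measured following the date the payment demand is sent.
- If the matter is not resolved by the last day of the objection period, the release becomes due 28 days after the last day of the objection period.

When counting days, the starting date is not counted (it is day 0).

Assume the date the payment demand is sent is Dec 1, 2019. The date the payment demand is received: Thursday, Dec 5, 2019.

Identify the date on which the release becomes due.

Adding 14 calendar days to Dec 1, 2019 gives Dec 15, 2019, which is the last day of the objection period.
The date on which the release becomes due: Dec 15, 2019 + 28 days = Jan 12, 2020.

Jan 12, 2020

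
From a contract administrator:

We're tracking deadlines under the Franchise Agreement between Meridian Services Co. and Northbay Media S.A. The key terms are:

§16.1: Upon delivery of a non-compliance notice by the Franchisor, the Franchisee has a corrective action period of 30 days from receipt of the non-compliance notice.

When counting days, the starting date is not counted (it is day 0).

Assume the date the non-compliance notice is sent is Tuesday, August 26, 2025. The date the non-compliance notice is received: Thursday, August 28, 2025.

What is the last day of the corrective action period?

The last day of the corrective action period: August 28, 2025 + 30 days = September 27, 2025.

September 27, 2025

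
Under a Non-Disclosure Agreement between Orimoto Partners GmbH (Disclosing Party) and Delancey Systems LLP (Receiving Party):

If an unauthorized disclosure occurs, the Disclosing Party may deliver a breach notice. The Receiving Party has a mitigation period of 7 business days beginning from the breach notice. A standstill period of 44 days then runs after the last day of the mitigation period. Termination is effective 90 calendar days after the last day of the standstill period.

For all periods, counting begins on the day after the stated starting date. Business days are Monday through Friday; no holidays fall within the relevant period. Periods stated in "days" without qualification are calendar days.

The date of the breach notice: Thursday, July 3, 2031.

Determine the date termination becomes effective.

November 25, 2031

The last day of the mitigation period: counting 7 business days from Thursday, July 3, 2031 (Jul 4, Jul 7, Jul 8, Jul 9, Jul 10, Jul 11, Jul 14, skipping weekends) reaches Monday, July 14, 2031.
The last day of the standstill period: July 14, 2031 + 44 days = August 27, 2031.
The date termination becomes effective: August 27, 2031 + 90 days = November 25, 2031.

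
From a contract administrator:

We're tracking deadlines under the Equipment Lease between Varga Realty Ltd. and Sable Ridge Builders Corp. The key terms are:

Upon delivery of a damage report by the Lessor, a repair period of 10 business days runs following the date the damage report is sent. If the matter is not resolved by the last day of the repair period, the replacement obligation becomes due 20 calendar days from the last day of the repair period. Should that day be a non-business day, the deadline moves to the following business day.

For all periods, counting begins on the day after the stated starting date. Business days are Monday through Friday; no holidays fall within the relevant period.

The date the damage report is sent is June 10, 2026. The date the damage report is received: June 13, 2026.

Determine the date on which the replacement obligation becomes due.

July 14, 2026

From Wednesday, June 10, 2026, 10 business days (Jun 11, Jun 12, Jun 15, Jun 16, Jun 17, Jun 18, Jun 19, Jun 22, Jun 23, Jun 24, skipping weekends) brings us to Wednesday, June 24, 2026, which is the last day of the repair period.
The date on which the replacement obligation becomes due: June 24, 2026 + 20 days = July 14, 2026. July 14, 2026 is a Tuesday, so no roll-forward applies.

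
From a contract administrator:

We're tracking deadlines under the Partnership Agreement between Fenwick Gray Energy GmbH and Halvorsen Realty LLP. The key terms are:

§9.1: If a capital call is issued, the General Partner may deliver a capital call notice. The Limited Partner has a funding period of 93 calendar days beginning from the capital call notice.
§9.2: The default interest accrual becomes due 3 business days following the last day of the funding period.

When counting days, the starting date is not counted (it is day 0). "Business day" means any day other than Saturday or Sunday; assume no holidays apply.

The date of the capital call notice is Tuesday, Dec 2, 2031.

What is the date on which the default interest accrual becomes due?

Mar 9, 2032

The last day of the funding period: Dec 2, 2031 + 93 days = Mar 4, 2032.
From Thursday, Mar 4, 2032, 3 business days (Mar 5, Mar 8, Mar 9, skipping weekends) brings us to Tuesday, Mar 9, 2032, which is the date on which the default interest accrual becomes due.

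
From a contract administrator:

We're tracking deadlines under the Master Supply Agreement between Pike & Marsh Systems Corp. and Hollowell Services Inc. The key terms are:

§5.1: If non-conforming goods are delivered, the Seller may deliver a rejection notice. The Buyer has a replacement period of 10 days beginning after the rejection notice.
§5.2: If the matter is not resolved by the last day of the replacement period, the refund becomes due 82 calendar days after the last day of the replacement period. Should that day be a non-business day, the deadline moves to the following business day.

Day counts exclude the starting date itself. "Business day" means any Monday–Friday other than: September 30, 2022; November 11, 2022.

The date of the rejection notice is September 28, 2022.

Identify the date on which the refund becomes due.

The last day of the replacement period: September 28, 2022 + 10 days = October 8, 2022.
The date on which the refund becomes due: October 8, 2022 + 82 days = December 29, 2022. December 29, 2022 is a Thursday and is not a listed holiday, so no roll-forward applies.

December 29, 2022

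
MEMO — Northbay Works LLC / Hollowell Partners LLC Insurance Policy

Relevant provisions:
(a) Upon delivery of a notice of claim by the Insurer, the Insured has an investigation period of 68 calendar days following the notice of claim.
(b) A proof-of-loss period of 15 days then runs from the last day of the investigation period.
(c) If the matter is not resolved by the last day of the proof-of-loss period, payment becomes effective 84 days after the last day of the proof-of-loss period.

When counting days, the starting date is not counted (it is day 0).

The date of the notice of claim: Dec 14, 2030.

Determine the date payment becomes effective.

Adding 68 calendar days to Dec 14, 2030 gives Feb 20, 2031, which is the last day of the investigation period.
The last day of the proof-of-loss period: Feb 20, 2031 + 15 days = Mar 7, 2031.
Adding 84 calendar days to Mar 7, 2031 gives May 30, 2031, which is the date payment becomes effective.

May 30, 2031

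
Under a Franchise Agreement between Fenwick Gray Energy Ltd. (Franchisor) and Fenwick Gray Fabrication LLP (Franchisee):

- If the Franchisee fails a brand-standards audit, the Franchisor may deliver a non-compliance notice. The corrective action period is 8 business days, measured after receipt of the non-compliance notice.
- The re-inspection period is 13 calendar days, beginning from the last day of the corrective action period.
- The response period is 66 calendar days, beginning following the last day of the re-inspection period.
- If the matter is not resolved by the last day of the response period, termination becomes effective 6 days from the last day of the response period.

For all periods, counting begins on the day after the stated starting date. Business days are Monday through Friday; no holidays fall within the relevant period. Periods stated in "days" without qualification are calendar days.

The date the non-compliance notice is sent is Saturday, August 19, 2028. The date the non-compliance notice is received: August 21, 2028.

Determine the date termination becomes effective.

November 24, 2028

The last day of the corrective action period: 8 business days after Monday, August 21, 2028, skipping weekends — Aug 22, Aug 23, Aug 24, Aug 25, Aug 28, Aug 29, Aug 30, Aug 31 — lands on Thursday, August 31, 2028.
The last day of the re-inspection period: 13 calendar days after August 31, 2028 is September 13, 2028.
The last day of the response period: 66 calendar days after September 13, 2028 is November 18, 2028.
The date termination becomes effective: 6 calendar days after November 18, 2028 is November 24, 2028.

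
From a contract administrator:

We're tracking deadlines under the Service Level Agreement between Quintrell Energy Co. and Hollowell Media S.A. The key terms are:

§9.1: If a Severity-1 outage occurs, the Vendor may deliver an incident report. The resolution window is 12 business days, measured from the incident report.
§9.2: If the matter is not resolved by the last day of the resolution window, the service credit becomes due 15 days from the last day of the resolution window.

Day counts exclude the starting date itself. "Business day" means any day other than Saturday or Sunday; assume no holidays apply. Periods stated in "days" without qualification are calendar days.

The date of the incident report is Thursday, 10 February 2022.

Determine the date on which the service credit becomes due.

The last day of the resolution window: 12 business days after Thursday, 10 February 2022, skipping weekends — Feb 11, Feb 14, Feb 15, Feb 16, …, Feb 24, Feb 25, Feb 28 — lands on Monday, 28 February 2022.
The date on which the service credit becomes due: 15 calendar days after 28 February 2022 is 15 March 2022.

15 March 2022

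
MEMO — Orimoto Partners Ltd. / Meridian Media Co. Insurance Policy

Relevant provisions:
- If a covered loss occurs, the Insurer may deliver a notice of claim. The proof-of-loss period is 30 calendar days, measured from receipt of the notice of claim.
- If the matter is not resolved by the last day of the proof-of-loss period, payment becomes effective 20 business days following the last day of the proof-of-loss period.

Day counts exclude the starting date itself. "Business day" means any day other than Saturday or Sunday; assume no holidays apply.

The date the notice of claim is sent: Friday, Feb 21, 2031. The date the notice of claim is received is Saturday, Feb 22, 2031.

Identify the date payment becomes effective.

The last day of the proof-of-loss period: Feb 22, 2031 + 30 days = Mar 24, 2031.
The date payment becomes effective: 20 business days after Monday, Mar 24, 2031, skipping weekends — Mar 25, Mar 26, Mar 27, Mar 28, …, Apr 17, Apr 18, Apr 21 — lands on Monday, Apr 21, 2031.

Apr 21, 2031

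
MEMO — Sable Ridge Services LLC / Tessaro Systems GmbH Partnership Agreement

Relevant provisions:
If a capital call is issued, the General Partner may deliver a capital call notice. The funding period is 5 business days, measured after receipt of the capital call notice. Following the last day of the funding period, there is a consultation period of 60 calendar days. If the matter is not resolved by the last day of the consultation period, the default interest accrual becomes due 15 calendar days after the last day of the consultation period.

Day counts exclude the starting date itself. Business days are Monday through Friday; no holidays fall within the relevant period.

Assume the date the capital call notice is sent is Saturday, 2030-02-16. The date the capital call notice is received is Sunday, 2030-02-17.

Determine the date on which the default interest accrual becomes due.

2030-05-08

The last day of the funding period: 5 business days after Sunday, 2030-02-17, skipping weekends — Feb 18, Feb 19, Feb 20, Feb 21, Feb 22 — lands on Friday, 2030-02-22.
Adding 60 calendar days to 2030-02-22 gives 2030-04-23, which is the last day of the consultation period.
The date on which the default interest accrual becomes due: 15 calendar days after 2030-04-23 is 2030-05-08.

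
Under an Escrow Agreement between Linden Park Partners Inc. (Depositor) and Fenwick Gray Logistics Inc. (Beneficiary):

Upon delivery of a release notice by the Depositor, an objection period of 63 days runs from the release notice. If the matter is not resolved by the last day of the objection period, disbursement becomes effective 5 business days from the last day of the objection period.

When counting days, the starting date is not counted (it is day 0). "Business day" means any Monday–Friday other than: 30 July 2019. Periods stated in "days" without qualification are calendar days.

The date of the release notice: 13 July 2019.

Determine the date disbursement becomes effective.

20 September 2019

The last day of the objection period: 13 July 2019 + 63 days = 14 September 2019.
The date disbursement becomes effective: counting 5 business days from Saturday, 14 September 2019 (Sep 16, Sep 17, Sep 18, Sep 19, Sep 20, skipping weekends) reaches Friday, 20 September 2019.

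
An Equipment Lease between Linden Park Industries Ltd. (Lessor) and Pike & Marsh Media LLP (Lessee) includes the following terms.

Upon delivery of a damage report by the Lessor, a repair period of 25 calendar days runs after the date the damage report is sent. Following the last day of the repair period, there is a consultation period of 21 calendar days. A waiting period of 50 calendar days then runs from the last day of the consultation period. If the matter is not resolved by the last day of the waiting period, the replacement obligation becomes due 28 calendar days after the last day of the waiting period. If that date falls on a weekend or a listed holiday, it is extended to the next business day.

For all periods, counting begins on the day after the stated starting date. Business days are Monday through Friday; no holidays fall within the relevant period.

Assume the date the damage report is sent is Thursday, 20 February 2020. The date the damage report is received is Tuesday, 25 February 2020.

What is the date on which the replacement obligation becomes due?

The last day of the repair period: 25 calendar days after 20 February 2020 is 16 March 2020.
The last day of the consultation period: 21 calendar days after 16 March 2020 is 6 April 2020.
The last day of the waiting period: 50 calendar days after 6 April 2020 is 26 May 2020.
The date on which the replacement obligation becomes due: 28 calendar days after 26 May 2020 is 23 June 2020. 23 June 2020 is a Tuesday, so no roll-forward applies.

23 June 2020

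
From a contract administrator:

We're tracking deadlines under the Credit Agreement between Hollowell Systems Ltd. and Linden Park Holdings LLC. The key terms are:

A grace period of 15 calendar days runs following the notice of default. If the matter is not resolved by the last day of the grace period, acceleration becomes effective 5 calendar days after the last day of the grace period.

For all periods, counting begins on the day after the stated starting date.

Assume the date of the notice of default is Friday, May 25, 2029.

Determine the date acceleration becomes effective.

The last day of the grace period: May 25, 2029 + 15 days = June 9, 2029.
Adding 5 calendar days to June 9, 2029 gives June 14, 2029, which is the date acceleration becomes effective.

June 14, 2029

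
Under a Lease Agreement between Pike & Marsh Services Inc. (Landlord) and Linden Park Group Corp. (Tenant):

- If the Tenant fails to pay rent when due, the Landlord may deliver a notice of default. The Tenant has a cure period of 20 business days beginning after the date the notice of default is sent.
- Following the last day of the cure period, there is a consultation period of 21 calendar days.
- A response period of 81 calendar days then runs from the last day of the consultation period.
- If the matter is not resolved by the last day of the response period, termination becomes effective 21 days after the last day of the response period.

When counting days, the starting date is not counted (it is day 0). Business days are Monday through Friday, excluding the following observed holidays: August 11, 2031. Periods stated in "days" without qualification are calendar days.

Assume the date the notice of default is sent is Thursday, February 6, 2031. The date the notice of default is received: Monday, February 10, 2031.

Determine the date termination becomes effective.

The last day of the cure period: 20 business days after Thursday, February 6, 2031, skipping weekends — Feb 7, Feb 10, Feb 11, Feb 12, …, Mar 4, Mar 5, Mar 6 — lands on Thursday, March 6, 2031.
The last day of the consultation period: 21 calendar days after March 6, 2031 is March 27, 2031.
Adding 81 calendar days to March 27, 2031 gives June 16, 2031, which is the last day of the response period.
Adding 21 calendar days to June 16, 2031 gives July 7, 2031, which is the date termination becomes effective.

July 7, 2031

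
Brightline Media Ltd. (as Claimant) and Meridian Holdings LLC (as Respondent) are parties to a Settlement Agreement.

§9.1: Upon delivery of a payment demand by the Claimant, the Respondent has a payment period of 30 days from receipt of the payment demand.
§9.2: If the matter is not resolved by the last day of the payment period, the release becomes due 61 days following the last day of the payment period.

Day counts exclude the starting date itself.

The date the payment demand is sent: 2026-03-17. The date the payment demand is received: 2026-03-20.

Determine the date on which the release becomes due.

The last day of the payment period: 2026-03-20 + 30 days = 2026-04-19.
Adding 61 calendar days to 2026-04-19 gives 2026-06-19, which is the date on which the release becomes due.

2026-06-19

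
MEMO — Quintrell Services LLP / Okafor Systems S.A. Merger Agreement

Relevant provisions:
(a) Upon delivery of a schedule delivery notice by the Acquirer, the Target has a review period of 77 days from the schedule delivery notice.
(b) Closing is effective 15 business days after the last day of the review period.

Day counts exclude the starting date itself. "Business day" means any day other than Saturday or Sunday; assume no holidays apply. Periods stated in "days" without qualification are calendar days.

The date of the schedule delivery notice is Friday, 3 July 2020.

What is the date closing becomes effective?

The last day of the review period: 3 July 2020 + 77 days = 18 September 2020.
The date closing becomes effective: 15 business days after Friday, 18 September 2020, skipping weekends — Sep 21, Sep 22, Sep 23, Sep 24, …, Oct 7, Oct 8, Oct 9 — lands on Friday, 9 October 2020.

9 October 2020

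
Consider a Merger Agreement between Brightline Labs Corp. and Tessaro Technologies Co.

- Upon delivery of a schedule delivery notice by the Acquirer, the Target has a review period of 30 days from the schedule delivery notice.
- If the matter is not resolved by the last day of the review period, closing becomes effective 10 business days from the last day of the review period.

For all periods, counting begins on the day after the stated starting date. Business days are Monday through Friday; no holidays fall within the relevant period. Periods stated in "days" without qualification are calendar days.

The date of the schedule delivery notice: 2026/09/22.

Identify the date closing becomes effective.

The last day of the review period: 30 calendar days after 2026/09/22 is 2026/10/22.
The date closing becomes effective: counting 10 business days from Thursday, 2026/10/22 (Oct 23, Oct 26, Oct 27, Oct 28, Oct 29, Oct 30, Nov 2, Nov 3, Nov 4, Nov 5, skipping weekends) reaches Thursday, 2026/11/05.

2026/11/05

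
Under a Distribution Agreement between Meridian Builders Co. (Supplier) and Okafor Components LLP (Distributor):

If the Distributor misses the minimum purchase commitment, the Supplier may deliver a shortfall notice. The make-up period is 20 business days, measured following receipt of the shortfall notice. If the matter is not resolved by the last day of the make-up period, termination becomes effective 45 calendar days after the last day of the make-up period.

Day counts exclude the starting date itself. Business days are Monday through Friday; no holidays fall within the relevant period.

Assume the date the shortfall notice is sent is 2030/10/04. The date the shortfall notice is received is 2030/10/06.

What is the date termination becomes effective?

The last day of the make-up period: 20 business days after Sunday, 2030/10/06, skipping weekends — Oct 7, Oct 8, Oct 9, Oct 10, …, Oct 30, Oct 31, Nov 1 — lands on Friday, 2030/11/01.
Adding 45 calendar days to 2030/11/01 gives 2030/12/16, which is the date termination becomes effective.

2030/12/16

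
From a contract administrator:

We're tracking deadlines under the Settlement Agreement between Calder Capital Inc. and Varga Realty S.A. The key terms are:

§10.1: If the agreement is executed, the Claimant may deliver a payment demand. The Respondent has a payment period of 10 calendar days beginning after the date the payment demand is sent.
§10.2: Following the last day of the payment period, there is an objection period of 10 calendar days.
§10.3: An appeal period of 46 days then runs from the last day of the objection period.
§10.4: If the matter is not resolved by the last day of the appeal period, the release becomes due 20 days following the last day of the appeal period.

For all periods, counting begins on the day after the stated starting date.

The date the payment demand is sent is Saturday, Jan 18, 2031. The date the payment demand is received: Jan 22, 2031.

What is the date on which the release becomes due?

Apr 14, 2031

The last day of the payment period: 10 calendar days after Jan 18, 2031 is Jan 28, 2031.
The last day of the objection period: Jan 28, 2031 + 10 days = Feb 7, 2031.
The last day of the appeal period: 46 calendar days after Feb 7, 2031 is Mar 25, 2031.
The date on which the release becomes due: 20 calendar days after Mar 25, 2031 is Apr 14, 2031.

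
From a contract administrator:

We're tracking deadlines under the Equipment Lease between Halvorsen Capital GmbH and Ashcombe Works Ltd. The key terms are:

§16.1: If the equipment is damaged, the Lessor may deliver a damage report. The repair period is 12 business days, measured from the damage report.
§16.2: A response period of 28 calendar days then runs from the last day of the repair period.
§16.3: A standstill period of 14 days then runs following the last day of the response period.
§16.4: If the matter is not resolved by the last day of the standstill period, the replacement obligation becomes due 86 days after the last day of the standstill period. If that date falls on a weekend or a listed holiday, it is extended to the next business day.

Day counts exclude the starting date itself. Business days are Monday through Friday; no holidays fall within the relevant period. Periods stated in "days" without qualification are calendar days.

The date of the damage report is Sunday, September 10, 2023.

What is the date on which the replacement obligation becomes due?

February 1, 2024

The last day of the repair period: 12 business days after Sunday, September 10, 2023, skipping weekends — Sep 11, Sep 12, Sep 13, Sep 14, …, Sep 22, Sep 25, Sep 26 — lands on Tuesday, September 26, 2023.
The last day of the response period: 28 calendar days after September 26, 2023 is October 24, 2023.
Adding 14 calendar days to October 24, 2023 gives November 7, 2023, which is the last day of the standstill period.
The date on which the replacement obligation becomes due: 86 calendar days after November 7, 2023 is February 1, 2024. February 1, 2024 is a Thursday, so no roll-forward applies.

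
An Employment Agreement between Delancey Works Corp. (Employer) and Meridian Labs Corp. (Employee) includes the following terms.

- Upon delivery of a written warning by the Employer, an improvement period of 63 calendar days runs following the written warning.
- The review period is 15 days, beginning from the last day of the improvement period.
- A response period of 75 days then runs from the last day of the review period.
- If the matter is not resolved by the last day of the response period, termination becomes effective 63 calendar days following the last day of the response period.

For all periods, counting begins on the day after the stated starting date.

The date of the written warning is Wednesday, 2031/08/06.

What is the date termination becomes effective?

2032/03/09

The last day of the improvement period: 63 calendar days after 2031/08/06 is 2031/10/08.
Adding 15 calendar days to 2031/10/08 gives 2031/10/23, which is the last day of the review period.
Adding 75 calendar days to 2031/10/23 gives 2032/01/06, which is the last day of the response period.
Adding 63 calendar days to 2032/01/06 gives 2032/03/09, which is the date termination becomes effective.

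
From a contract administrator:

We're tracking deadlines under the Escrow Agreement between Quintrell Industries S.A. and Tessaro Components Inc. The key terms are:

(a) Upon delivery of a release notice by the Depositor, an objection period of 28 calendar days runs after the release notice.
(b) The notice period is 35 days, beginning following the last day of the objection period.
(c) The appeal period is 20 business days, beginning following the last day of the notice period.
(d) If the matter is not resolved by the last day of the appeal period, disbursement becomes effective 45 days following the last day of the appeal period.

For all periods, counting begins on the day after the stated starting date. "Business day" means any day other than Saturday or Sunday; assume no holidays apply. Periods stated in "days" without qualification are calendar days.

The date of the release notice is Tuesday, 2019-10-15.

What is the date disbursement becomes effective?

The last day of the objection period: 2019-10-15 + 28 days = 2019-11-12.
The last day of the notice period: 2019-11-12 + 35 days = 2019-12-17.
The last day of the appeal period: 20 business days after Tuesday, 2019-12-17, skipping weekends — Dec 18, Dec 19, Dec 20, Dec 23, …, Jan 10, Jan 13, Jan 14 — lands on Tuesday, 2020-01-14.
Adding 45 calendar days to 2020-01-14 gives 2020-02-28, which is the date disbursement becomes effective.

2020-02-28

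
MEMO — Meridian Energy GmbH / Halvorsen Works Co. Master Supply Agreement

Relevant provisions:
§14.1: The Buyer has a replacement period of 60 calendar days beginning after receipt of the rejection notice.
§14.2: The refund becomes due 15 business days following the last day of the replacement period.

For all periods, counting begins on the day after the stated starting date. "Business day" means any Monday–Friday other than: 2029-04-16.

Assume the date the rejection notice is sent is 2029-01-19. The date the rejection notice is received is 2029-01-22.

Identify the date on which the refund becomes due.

Adding 60 calendar days to 2029-01-22 gives 2029-03-23, which is the last day of the replacement period.
From Friday, 2029-03-23, 15 business days (Mar 26, Mar 27, Mar 28, Mar 29, …, Apr 11, Apr 12, Apr 13, skipping weekends) brings us to Friday, 2029-04-13, which is the date on which the refund becomes due.

2029-04-13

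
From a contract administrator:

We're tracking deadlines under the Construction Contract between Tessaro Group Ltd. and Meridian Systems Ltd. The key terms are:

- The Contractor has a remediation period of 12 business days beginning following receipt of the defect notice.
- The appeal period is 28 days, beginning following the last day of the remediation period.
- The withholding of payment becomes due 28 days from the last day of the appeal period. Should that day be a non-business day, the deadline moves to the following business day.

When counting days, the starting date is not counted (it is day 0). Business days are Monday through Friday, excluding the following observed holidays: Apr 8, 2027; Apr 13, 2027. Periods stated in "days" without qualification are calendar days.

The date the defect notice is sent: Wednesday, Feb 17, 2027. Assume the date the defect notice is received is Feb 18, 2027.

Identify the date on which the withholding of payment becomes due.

The last day of the remediation period: counting 12 business days from Thursday, Feb 18, 2027 (Feb 19, Feb 22, Feb 23, Feb 24, …, Mar 4, Mar 5, Mar 8, skipping weekends) reaches Monday, Mar 8, 2027.
The last day of the appeal period: 28 calendar days after Mar 8, 2027 is Apr 5, 2027.
Adding 28 calendar days to Apr 5, 2027 gives May 3, 2027, which is the date on which the withholding of payment becomes due. May 3, 2027 is a Monday and is not a listed holiday, so no roll-forward applies.

May 3, 2027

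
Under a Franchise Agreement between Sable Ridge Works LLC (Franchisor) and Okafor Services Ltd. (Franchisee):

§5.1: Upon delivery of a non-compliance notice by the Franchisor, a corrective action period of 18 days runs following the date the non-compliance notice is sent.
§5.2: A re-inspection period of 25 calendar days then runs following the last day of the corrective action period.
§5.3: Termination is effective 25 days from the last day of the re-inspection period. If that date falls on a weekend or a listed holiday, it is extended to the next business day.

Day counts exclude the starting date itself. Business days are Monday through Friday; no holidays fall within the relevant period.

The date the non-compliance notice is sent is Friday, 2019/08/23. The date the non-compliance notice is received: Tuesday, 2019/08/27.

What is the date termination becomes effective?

2019/10/30

The last day of the corrective action period: 2019/08/23 + 18 days = 2019/09/10.
The last day of the re-inspection period: 25 calendar days after 2019/09/10 is 2019/10/05.
The date termination becomes effective: 25 calendar days after 2019/10/05 is 2019/10/30. 2019/10/30 is a Wednesday, so no roll-forward applies.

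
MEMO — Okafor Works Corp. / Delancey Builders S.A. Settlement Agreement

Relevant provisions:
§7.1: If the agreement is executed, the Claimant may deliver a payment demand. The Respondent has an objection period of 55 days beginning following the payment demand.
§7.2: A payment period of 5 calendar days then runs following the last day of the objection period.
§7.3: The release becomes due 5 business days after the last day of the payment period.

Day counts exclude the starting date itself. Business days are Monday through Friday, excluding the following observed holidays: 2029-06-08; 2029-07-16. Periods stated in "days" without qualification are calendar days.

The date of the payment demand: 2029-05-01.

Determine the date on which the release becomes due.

2029-07-06

The last day of the objection period: 55 calendar days after 2029-05-01 is 2029-06-25.
The last day of the payment period: 2029-06-25 + 5 days = 2029-06-30.
From Saturday, 2029-06-30, 5 business days (Jul 2, Jul 3, Jul 4, Jul 5, Jul 6, skipping weekends) brings us to Friday, 2029-07-06, which is the date on which the release becomes due.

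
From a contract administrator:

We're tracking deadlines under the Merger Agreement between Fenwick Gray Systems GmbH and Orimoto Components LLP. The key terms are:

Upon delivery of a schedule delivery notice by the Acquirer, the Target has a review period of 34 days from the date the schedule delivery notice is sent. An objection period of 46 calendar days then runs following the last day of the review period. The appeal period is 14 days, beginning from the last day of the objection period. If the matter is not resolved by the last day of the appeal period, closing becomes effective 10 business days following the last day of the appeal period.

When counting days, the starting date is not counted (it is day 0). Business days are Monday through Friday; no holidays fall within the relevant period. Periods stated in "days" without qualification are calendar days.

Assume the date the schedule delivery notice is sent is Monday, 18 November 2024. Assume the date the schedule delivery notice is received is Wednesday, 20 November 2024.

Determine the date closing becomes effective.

Adding 34 calendar days to 18 November 2024 gives 22 December 2024, which is the last day of the review period.
Adding 46 calendar days to 22 December 2024 gives 6 February 2025, which is the last day of the objection period.
The last day of the appeal period: 6 February 2025 + 14 days = 20 February 2025.
From Thursday, 20 February 2025, 10 business days (Feb 21, Feb 24, Feb 25, Feb 26, Feb 27, Feb 28, Mar 3, Mar 4, Mar 5, Mar 6, skipping weekends) brings us to Thursday, 6 March 2025, which is the date closing becomes effective.

6 March 2025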